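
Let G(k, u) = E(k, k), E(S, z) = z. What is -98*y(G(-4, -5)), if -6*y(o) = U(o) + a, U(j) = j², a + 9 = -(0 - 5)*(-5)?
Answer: -294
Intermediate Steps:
G(k, u) = k
a = -34 (a = -9 - (0 - 5)*(-5) = -9 - 1*(-5)*(-5) = -9 + 5*(-5) = -9 - 25 = -34)
y(o) = 17/3 - o²/6 (y(o) = -(o² - 34)/6 = -(-34 + o²)/6 = 17/3 - o²/6)
-98*y(G(-4, -5)) = -98*(17/3 - ⅙*(-4)²) = -98*(17/3 - ⅙*16) = -98*(17/3 - 8/3) = -98*3 = -294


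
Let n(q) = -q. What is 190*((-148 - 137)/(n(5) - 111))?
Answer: 27075/58 ≈ 466.81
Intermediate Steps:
190*((-148 - 137)/(n(5) - 111)) = 190*((-148 - 137)/(-1*5 - 111)) = 190*(-285/(-5 - 111)) = 190*(-285/(-116)) = 190*(-285*(-1/116)) = 190*(285/116) = 27075/58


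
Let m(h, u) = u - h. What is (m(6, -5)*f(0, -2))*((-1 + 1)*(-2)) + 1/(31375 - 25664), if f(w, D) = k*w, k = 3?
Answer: 1/5711 ≈ 0.00017510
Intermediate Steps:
f(w, D) = 3*w
(m(6, -5)*f(0, -2))*((-1 + 1)*(-2)) + 1/(31375 - 25664) = ((-5 - 1*6)*(3*0))*((-1 + 1)*(-2)) + 1/(31375 - 25664) = ((-5 - 6)*0)*(0*(-2)) + 1/5711 = -11*0*0 + 1/5711 = 0*0 + 1/5711 = 0 + 1/5711 = 1/5711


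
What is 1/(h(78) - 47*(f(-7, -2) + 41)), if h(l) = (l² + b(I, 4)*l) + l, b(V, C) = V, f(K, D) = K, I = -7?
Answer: 1/4018 ≈ 0.00024888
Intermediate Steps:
h(l) = l² - 6*l (h(l) = (l² - 7*l) + l = l² - 6*l)
1/(h(78) - 47*(f(-7, -2) + 41)) = 1/(78*(-6 + 78) - 47*(-7 + 41)) = 1/(78*72 - 47*34) = 1/(5616 - 1598) = 1/4018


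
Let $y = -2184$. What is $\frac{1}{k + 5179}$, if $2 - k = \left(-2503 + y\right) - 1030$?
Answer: $\frac{1}{10898} \approx 9.176 \cdot 10^{-5}$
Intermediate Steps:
$k = 5719$ ($k = 2 - \left(\left(-2503 - 2184\right) - 1030\right) = 2 - \left(-4687 - 1030\right) = 2 - -5717 = 2 + 5717 = 5719$)
$\frac{1}{k + 5179} = \frac{1}{5719 + 5179} = \frac{1}{10898}$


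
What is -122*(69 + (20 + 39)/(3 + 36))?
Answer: -335500/39 ≈ -8602.6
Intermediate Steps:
-122*(69 + (20 + 39)/(3 + 36)) = -122*(69 + 59/39) = -122*2750/39 = -335500/39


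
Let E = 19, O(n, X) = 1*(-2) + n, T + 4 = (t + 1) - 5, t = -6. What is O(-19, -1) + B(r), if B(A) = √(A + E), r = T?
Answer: -21 + √5 ≈ -18.764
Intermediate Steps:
T = -14 (T = -4 + ((-6 + 1) - 5) = -4 + (-5 - 5) = -4 - 10 = -14)
O(n, X) = -2 + n
r = -14
B(A) = √(19 + A) (B(A) = √(A + 19) = √(19 + A))
O(-19, -1) + B(r) = (-2 - 19) + √(19 - 14) = -21 + √5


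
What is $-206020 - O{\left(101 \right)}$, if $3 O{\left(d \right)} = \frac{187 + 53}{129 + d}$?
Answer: $- \frac{4738468}{23} \approx -2.0602 \cdot 10^{5}$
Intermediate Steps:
$O{\left(d \right)} = \frac{80}{129 + d}$ ($O{\left(d \right)} = \frac{\left(187 + 53\right) \frac{1}{129 + d}}{3} = \frac{240 \frac{1}{129 + d}}{3} = \frac{80}{129 + d}$)
$-206020 - O{\left(101 \right)} = -206020 - \frac{80}{129 + 101} = -206020 - \frac{80}{230} = -206020 - 80 \cdot \frac{1}{230} = -206020 - \frac{8}{23} = - \frac{4738468}{23}$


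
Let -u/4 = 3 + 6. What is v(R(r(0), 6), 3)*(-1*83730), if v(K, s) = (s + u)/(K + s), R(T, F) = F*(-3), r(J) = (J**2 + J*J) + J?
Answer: -184206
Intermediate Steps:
r(J) = J + 2*J**2 (r(J) = (J**2 + J**2) + J = 2*J**2 + J = J + 2*J**2)
u = -36 (u = -4*(3 + 6) = -4*9 = -36)
R(T, F) = -3*F
v(K, s) = (-36 + s)/(K + s) (v(K, s) = (s - 36)/(K + s) = (-36 + s)/(K + s))
v(R(r(0), 6), 3)*(-1*83730) = ((-36 + 3)/(-3*6 + 3))*(-1*83730) = (-33/(-18 + 3))*(-83730) = (-33/(-15))*(-83730) = -1/15*(-33)*(-83730) = (11/5)*(-83730) = -184206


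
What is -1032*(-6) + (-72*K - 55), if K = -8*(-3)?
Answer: 4409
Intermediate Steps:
K = 24
-1032*(-6) + (-72*K - 55) = -1032*(-6) + (-72*24 - 55) = 6192 + (-1728 - 55) = 6192 - 1783 = 4409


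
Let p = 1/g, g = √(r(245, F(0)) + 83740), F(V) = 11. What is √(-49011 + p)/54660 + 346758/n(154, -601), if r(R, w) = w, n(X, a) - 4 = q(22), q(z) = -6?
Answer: -173379 + I*√(343774426579011 - 83751*√83751)/4577829660 ≈ -1.7338e+5 + 0.0040502*I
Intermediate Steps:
n(X, a) = -2 (n(X, a) = 4 - 6 = -2)
g = √83751 (g = √(11 + 83740) = √83751 ≈ 289.40)
p = √83751/83751 (p = 1/(√83751) = √83751/83751 ≈ 0.0034555)
√(-49011 + p)/54660 + 346758/n(154, -601) = √(-49011 + √83751/83751)/54660 + 346758/(-2) = √(-49011 + √83751/83751)*(1/54660) + 346758*(-½) = √(-49011 + √83751/83751)/54660 - 173379 = -173379 + √(-49011 + √83751/83751)/54660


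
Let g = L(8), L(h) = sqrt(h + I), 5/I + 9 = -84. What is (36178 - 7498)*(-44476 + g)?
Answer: -1275571680 + 9560*sqrt(68727)/31 ≈ -1.2755e+9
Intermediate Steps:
I = -5/93 (I = 5/(-9 - 84) = 5/(-93) = 5*(-1/93) = -5/93 ≈ -0.053763)
L(h) = sqrt(-5/93 + h) (L(h) = sqrt(h - 5/93) = sqrt(-5/93 + h))
g = sqrt(68727)/93 (g = sqrt(-465 + 8649*8)/93 = sqrt(-465 + 69192)/93 = sqrt(68727)/93 ≈ 2.8189)
(36178 - 7498)*(-44476 + g) = (36178 - 7498)*(-44476 + sqrt(68727)/93) = 28680*(-44476 + sqrt(68727)/93) = -1275571680 + 9560*sqrt(68727)/31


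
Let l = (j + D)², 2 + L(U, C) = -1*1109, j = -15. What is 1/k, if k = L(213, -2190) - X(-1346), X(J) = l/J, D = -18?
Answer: -1346/1494317 ≈ -0.00090075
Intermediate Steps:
L(U, C) = -1111 (L(U, C) = -2 - 1*1109 = -2 - 1109 = -1111)
l = 1089 (l = (-15 - 18)² = (-33)² = 1089)
X(J) = 1089/J
k = -1494317/1346 (k = -1111 - 1089/(-1346) = -1111 - 1089*(-1)/1346 = -1111 - 1*(-1089/1346) = -1111 + 1089/1346 = -1494317/1346 ≈ -1110.2)
1/k = 1/(-1494317/1346) = -1346/1494317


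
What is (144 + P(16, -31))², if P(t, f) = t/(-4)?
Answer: 19600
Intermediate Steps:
P(t, f) = -t/4 (P(t, f) = t*(-¼) = -t/4)
(144 + P(16, -31))² = (144 - ¼*16)² = (144 - 4)² = 140² = 19600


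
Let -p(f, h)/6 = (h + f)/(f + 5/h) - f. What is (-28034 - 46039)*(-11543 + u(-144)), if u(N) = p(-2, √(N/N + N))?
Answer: 170305604607/199 - 43851216*I*√143/199 ≈ 8.5581e+8 - 2.6351e+6*I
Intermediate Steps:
p(f, h) = 6*f - 6*(f + h)/(f + 5/h) (p(f, h) = -6*((h + f)/(f + 5/h) - f) = -6*((f + h)/(f + 5/h) - f) = -6*(-f + (f + h)/(f + 5/h)) = 6*f - 6*(f + h)/(f + 5/h))
u(N) = 6*(-11 - N + 6*√(1 + N))/(5 - 2*√(1 + N)) (u(N) = 6*(-(√(N/N + N))² + 5*(-2) + √(N/N + N)*(-2)² - 1*(-2)*√(N/N + N))/(5 - 2*√(N/N + N)) = 6*(-(√(1 + N))² - 10 + √(1 + N)*4 - 1*(-2)*√(1 + N))/(5 - 2*√(1 + N)) = 6*(-(1 + N) - 10 + 4*√(1 + N) + 2*√(1 + N))/(5 - 2*√(1 + N)) = 6*((-1 - N) - 10 + 4*√(1 + N) + 2*√(1 + N))/(5 - 2*√(1 + N)) = 6*(-11 - N + 6*√(1 + N))/(5 - 2*√(1 + N)))
(-28034 - 46039)*(-11543 + u(-144)) = (-28034 - 46039)*(-11543 + 6*(11 - 144 - 6*√(1 - 144))/(-5 + 2*√(1 - 144))) = -74073*(-11543 + 6*(11 - 144 - 6*I*√143)/(-5 + 2*√(-143))) = -74073*(-11543 + 6*(11 - 144 - 6*I*√143)/(-5 + 2*(I*√143))) = -74073*(-11543 + 6*(11 - 144 - 6*I*√143)/(-5 + 2*I*√143)) = -74073*(-11543 + 6*(-133 - 6*I*√143)/(-5 + 2*I*√143)) = 855024639 - 444438*(-133 - 6*I*√143)/(-5 + 2*I*√143)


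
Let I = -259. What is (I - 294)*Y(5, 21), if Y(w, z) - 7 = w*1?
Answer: -6636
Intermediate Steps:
Y(w, z) = 7 + w (Y(w, z) = 7 + w*1 = 7 + w)
(I - 294)*Y(5, 21) = (-259 - 294)*(7 + 5) = -553*12 = -6636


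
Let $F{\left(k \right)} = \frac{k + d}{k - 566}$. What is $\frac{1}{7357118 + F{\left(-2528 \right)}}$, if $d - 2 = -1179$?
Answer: $\frac{238}{1750994369} \approx 1.3592 \cdot 10^{-7}$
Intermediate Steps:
$d = -1177$ ($d = 2 - 1179 = -1177$)
$F{\left(k \right)} = \frac{-1177 + k}{-566 + k}$ ($F{\left(k \right)} = \frac{k - 1177}{k - 566} = \frac{-1177 + k}{-566 + k}$)
$\frac{1}{7357118 + F{\left(-2528 \right)}} = \frac{1}{7357118 + \frac{-1177 - 2528}{-566 - 2528}} = \frac{1}{7357118 + \frac{1}{-3094} \left(-3705\right)} = \frac{1}{7357118 - - \frac{285}{238}} = \frac{1}{7357118 + \frac{285}{238}} = \frac{1}{\frac{1750994369}{238}} = \frac{238}{1750994369}$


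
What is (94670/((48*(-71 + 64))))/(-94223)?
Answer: 47335/15829464 ≈ 0.0029903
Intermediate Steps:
(94670/((48*(-71 + 64))))/(-94223) = (94670/((48*(-7))))*(-1/94223) = (94670/(-336))*(-1/94223) = (94670*(-1/336))*(-1/94223) = -47335/168*(-1/94223) = 47335/15829464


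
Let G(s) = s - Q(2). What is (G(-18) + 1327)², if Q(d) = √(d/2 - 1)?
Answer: 1713481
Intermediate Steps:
Q(d) = √(-1 + d/2) (Q(d) = √(d*(½) - 1) = √(d/2 - 1) = √(-1 + d/2))
G(s) = s (G(s) = s - √(-4 + 2*2)/2 = s - √(-4 + 4)/2 = s - √0/2 = s - 0/2 = s - 1*0 = s + 0 = s)
(G(-18) + 1327)² = (-18 + 1327)² = 1309² = 1713481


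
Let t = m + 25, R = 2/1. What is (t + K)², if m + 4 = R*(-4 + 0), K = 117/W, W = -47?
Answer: 244036/2209 ≈ 110.47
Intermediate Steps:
R = 2 (R = 2*1 = 2)
K = -117/47 (K = 117/(-47) = 117*(-1/47) = -117/47 ≈ -2.4894)
m = -12 (m = -4 + 2*(-4 + 0) = -4 + 2*(-4) = -4 - 8 = -12)
t = 13 (t = -12 + 25 = 13)
(t + K)² = (13 - 117/47)² = (494/47)² = 244036/2209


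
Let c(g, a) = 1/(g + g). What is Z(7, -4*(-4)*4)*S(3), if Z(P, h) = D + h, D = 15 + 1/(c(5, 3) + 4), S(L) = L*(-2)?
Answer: -19494/41 ≈ -475.46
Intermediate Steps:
c(g, a) = 1/(2*g)
S(L) = -2*L
D = 625/41 (D = 15 + 1/((½)/5 + 4) = 15 + 1/((½)*(⅕) + 4) = 15 + 1/(⅒ + 4) = 15 + 1/(41/10) = 15 + 10/41 = 625/41 ≈ 15.244)
Z(P, h) = 625/41 + h
Z(7, -4*(-4)*4)*S(3) = (625/41 - 4*(-4)*4)*(-2*3) = (625/41 + 16*4)*(-6) = (625/41 + 64)*(-6) = (3249/41)*(-6) = -19494/41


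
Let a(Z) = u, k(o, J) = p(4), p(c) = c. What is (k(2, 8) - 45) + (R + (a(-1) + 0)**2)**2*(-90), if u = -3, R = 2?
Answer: -10931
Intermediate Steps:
k(o, J) = 4
a(Z) = -3
(k(2, 8) - 45) + (R + (a(-1) + 0)**2)**2*(-90) = (4 - 45) + (2 + (-3 + 0)**2)**2*(-90) = -41 + (2 + (-3)**2)**2*(-90) = -41 + (2 + 9)**2*(-90) = -41 + 11**2*(-90) = -41 + 121*(-90) = -41 - 10890 = -10931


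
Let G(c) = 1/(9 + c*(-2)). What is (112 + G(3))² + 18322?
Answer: 278467/9 ≈ 30941.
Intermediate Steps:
G(c) = 1/(9 - 2*c)
(112 + G(3))² + 18322 = (112 - 1/(-9 + 2*3))² + 18322 = (112 - 1/(-9 + 6))² + 18322 = (112 - 1/(-3))² + 18322 = (112 - 1*(-⅓))² + 18322 = (112 + ⅓)² + 18322 = (337/3)² + 18322 = 113569/9 + 18322 = 278467/9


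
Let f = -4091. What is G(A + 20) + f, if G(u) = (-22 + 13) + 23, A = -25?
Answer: -4077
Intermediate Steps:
G(u) = 14 (G(u) = -9 + 23 = 14)
G(A + 20) + f = 14 - 4091 = -4077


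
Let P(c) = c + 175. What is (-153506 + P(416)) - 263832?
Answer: -416747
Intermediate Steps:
P(c) = 175 + c
(-153506 + P(416)) - 263832 = (-153506 + (175 + 416)) - 263832 = (-153506 + 591) - 263832 = -152915 - 263832 = -416747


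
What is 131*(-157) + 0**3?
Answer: -20567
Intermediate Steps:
131*(-157) + 0**3 = -20567 + 0 = -20567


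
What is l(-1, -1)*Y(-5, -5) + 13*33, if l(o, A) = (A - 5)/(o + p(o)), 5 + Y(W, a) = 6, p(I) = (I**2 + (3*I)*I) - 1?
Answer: 426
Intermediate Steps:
p(I) = -1 + 4*I**2 (p(I) = (I**2 + 3*I**2) - 1 = 4*I**2 - 1 = -1 + 4*I**2)
Y(W, a) = 1 (Y(W, a) = -5 + 6 = 1)
l(o, A) = (-5 + A)/(-1 + o + 4*o**2) (l(o, A) = (A - 5)/(o + (-1 + 4*o**2)) = (-5 + A)/(-1 + o + 4*o**2))
l(-1, -1)*Y(-5, -5) + 13*33 = ((-5 - 1)/(-1 - 1 + 4*(-1)**2))*1 + 13*33 = (-6/(-1 - 1 + 4*1))*1 + 429 = (-6/(-1 - 1 + 4))*1 + 429 = (-6/2)*1 + 429 = ((1/2)*(-6))*1 + 429 = -3*1 + 429 = -3 + 429 = 426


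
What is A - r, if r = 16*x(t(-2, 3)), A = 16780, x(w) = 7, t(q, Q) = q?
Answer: 16668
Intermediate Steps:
r = 112 (r = 16*7 = 112)
A - r = 16780 - 1*112 = 16780 - 112 = 16668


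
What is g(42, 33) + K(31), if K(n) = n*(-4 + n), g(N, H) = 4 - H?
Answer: 808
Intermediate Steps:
g(42, 33) + K(31) = (4 - 1*33) + 31*(-4 + 31) = (4 - 33) + 31*27 = -29 + 837 = 808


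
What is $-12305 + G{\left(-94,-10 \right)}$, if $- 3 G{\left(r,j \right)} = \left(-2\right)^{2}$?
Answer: $- \frac{36919}{3} \approx -12306.0$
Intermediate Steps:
$G{\left(r,j \right)} = - \frac{4}{3}$ ($G{\left(r,j \right)} = - \frac{\left(-2\right)^{2}}{3} = \left(- \frac{1}{3}\right) 4 = - \frac{4}{3}$)
$-12305 + G{\left(-94,-10 \right)} = -12305 - \frac{4}{3} = - \frac{36919}{3}$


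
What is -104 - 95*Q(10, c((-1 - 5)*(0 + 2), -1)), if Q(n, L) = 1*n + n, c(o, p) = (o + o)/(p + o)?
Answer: -2004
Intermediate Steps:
c(o, p) = 2*o/(o + p) (c(o, p) = (2*o)/(o + p) = 2*o/(o + p))
Q(n, L) = 2*n (Q(n, L) = n + n = 2*n)
-104 - 95*Q(10, c((-1 - 5)*(0 + 2), -1)) = -104 - 190*10 = -104 - 95*20 = -104 - 1900 = -2004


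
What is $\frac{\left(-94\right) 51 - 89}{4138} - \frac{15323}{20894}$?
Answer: $- \frac{41357994}{21614843} \approx -1.9134$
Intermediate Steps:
$\frac{\left(-94\right) 51 - 89}{4138} - \frac{15323}{20894} = \left(-4794 - 89\right) \frac{1}{4138} - \frac{15323}{20894} = \left(-4883\right) \frac{1}{4138} - \frac{15323}{20894} = - \frac{4883}{4138} - \frac{15323}{20894} = - \frac{41357994}{21614843}$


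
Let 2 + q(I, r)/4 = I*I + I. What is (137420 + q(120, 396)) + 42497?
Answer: 237989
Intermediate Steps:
q(I, r) = -8 + 4*I + 4*I**2 (q(I, r) = -8 + 4*(I*I + I) = -8 + 4*(I**2 + I) = -8 + 4*(I + I**2) = -8 + (4*I + 4*I**2) = -8 + 4*I + 4*I**2)
(137420 + q(120, 396)) + 42497 = (137420 + (-8 + 4*120 + 4*120**2)) + 42497 = (137420 + (-8 + 480 + 4*14400)) + 42497 = (137420 + (-8 + 480 + 57600)) + 42497 = (137420 + 58072) + 42497 = 195492 + 42497 = 237989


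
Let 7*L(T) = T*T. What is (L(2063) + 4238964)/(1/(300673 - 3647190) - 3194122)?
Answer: -113543028228689/74824285011525 ≈ -1.5175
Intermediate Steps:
L(T) = T²/7 (L(T) = (T*T)/7 = T²/7)
(L(2063) + 4238964)/(1/(300673 - 3647190) - 3194122) = ((⅐)*2063² + 4238964)/(1/(300673 - 3647190) - 3194122) = ((⅐)*4255969 + 4238964)/(1/(-3346517) - 3194122) = (4255969/7 + 4238964)/(-1/3346517 - 3194122) = 33928717/(7*(-10689183573075/3346517)) = (33928717/7)*(-3346517/10689183573075) = -113543028228689/74824285011525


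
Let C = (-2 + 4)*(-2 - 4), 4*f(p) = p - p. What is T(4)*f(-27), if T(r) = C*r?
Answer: 0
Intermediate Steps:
f(p) = 0 (f(p) = (p - p)/4 = (¼)*0 = 0)
C = -12 (C = 2*(-6) = -12)
T(r) = -12*r
T(4)*f(-27) = -12*4*0 = -48*0 = 0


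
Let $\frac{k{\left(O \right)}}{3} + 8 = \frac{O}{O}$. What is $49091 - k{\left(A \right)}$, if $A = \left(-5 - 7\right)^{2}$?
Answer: $49112$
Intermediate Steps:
$A = 144$ ($A = \left(-12\right)^{2} = 144$)
$k{\left(O \right)} = -21$ ($k{\left(O \right)} = -24 + 3 \frac{O}{O} = -24 + 3 \cdot 1 = -24 + 3 = -21$)
$49091 - k{\left(A \right)} = 49091 - -21 = 49091 + 21 = 49112$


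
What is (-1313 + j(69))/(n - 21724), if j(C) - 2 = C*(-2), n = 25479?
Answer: -1449/3755 ≈ -0.38589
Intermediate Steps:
j(C) = 2 - 2*C (j(C) = 2 + C*(-2) = 2 - 2*C)
(-1313 + j(69))/(n - 21724) = (-1313 + (2 - 2*69))/(25479 - 21724) = (-1313 + (2 - 138))/3755 = (-1313 - 136)*(1/3755) = -1449*1/3755 = -1449/3755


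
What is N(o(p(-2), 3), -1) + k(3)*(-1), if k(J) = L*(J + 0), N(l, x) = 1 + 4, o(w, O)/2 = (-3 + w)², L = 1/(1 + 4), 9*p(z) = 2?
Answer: 22/5 ≈ 4.4000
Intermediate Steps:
p(z) = 2/9 (p(z) = (⅑)*2 = 2/9)
L = ⅕ (L = 1/5 = ⅕ ≈ 0.20000)
o(w, O) = 2*(-3 + w)²
N(l, x) = 5
k(J) = J/5 (k(J) = (J + 0)/5 = J/5)
N(o(p(-2), 3), -1) + k(3)*(-1) = 5 + ((⅕)*3)*(-1) = 5 + (⅗)*(-1) = 5 - ⅗ = 22/5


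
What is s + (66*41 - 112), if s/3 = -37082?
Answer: -108652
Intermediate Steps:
s = -111246 (s = 3*(-37082) = -111246)
s + (66*41 - 112) = -111246 + (66*41 - 112) = -111246 + (2706 - 112) = -111246 + 2594 = -108652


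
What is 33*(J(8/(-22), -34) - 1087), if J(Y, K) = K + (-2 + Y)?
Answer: -37071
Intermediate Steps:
J(Y, K) = -2 + K + Y
33*(J(8/(-22), -34) - 1087) = 33*((-2 - 34 + 8/(-22)) - 1087) = 33*((-2 - 34 + 8*(-1/22)) - 1087) = 33*((-2 - 34 - 4/11) - 1087) = 33*(-400/11 - 1087) = 33*(-12357/11) = -37071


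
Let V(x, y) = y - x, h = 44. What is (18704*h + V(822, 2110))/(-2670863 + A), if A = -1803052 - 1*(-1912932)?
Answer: -20104/62463 ≈ -0.32185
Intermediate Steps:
A = 109880 (A = -1803052 + 1912932 = 109880)
(18704*h + V(822, 2110))/(-2670863 + A) = (18704*44 + (2110 - 1*822))/(-2670863 + 109880) = (822976 + (2110 - 822))/(-2560983) = (822976 + 1288)*(-1/2560983) = 824264*(-1/2560983) = -20104/62463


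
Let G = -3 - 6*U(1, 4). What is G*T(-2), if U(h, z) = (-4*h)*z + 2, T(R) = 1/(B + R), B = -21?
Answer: -81/23 ≈ -3.5217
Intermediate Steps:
T(R) = 1/(-21 + R)
U(h, z) = 2 - 4*h*z (U(h, z) = -4*h*z + 2 = 2 - 4*h*z)
G = 81 (G = -3 - 6*(2 - 4*1*4) = -3 - 6*(2 - 16) = -3 - 6*(-14) = -3 + 84 = 81)
G*T(-2) = 81/(-21 - 2) = 81/(-23) = 81*(-1/23) = -81/23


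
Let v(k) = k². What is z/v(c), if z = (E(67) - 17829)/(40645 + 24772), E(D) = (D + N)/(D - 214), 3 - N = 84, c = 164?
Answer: -34037/3358960752 ≈ -1.0133e-5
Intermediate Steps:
N = -81 (N = 3 - 1*84 = 3 - 84 = -81)
E(D) = (-81 + D)/(-214 + D) (E(D) = (D - 81)/(D - 214) = (-81 + D)/(-214 + D))
z = -34037/124887 (z = ((-81 + 67)/(-214 + 67) - 17829)/(40645 + 24772) = (-14/(-147) - 17829)/65417 = (-1/147*(-14) - 17829)*(1/65417) = (2/21 - 17829)*(1/65417) = -374407/21*1/65417 = -34037/124887 ≈ -0.27254)
z/v(c) = -34037/(124887*(164²)) = -34037/124887/26896 = -34037/124887*1/26896 = -34037/3358960752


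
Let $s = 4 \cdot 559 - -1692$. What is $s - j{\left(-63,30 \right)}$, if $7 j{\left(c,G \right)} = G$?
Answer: $\frac{27466}{7} \approx 3923.7$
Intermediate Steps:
$j{\left(c,G \right)} = \frac{G}{7}$
$s = 3928$ ($s = 2236 + 1692 = 3928$)
$s - j{\left(-63,30 \right)} = 3928 - \frac{1}{7} \cdot 30 = 3928 - \frac{30}{7} = \frac{27466}{7}$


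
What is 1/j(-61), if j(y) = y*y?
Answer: 1/3721 ≈ 0.00026874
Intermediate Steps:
j(y) = y²
1/j(-61) = 1/((-61)²) = 1/3721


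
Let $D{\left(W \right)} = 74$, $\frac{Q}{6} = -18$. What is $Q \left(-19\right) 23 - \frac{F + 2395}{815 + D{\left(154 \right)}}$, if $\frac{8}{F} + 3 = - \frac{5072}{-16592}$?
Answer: $\frac{8372989743}{177419} \approx 47193.0$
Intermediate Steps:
$Q = -108$ ($Q = 6 \left(-18\right) = -108$)
$F = - \frac{4148}{1397}$ ($F = \frac{8}{-3 - \frac{5072}{-16592}} = \frac{8}{-3 - - \frac{317}{1037}} = \frac{8}{-3 + \frac{317}{1037}} = \frac{8}{- \frac{2794}{1037}} = 8 \left(- \frac{1037}{2794}\right) = - \frac{4148}{1397} \approx -2.9692$)
$Q \left(-19\right) 23 - \frac{F + 2395}{815 + D{\left(154 \right)}} = \left(-108\right) \left(-19\right) 23 - \frac{- \frac{4148}{1397} + 2395}{815 + 74} = 2052 \cdot 23 - \frac{3341667}{1397 \cdot 889} = 47196 - \frac{3341667}{1397} \cdot \frac{1}{889} = 47196 - \frac{477381}{177419} = \frac{8372989743}{177419}$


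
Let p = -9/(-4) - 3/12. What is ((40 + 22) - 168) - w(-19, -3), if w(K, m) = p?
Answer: -108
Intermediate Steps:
p = 2 (p = -9*(-¼) - 3*1/12 = 9/4 - ¼ = 2)
w(K, m) = 2
((40 + 22) - 168) - w(-19, -3) = ((40 + 22) - 168) - 1*2 = (62 - 168) - 2 = -106 - 2 = -108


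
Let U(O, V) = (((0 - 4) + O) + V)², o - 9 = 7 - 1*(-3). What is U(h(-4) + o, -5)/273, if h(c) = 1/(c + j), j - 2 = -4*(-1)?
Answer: 21/52 ≈ 0.40385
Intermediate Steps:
j = 6 (j = 2 - 4*(-1) = 2 + 4 = 6)
o = 19 (o = 9 + (7 - 1*(-3)) = 9 + (7 + 3) = 9 + 10 = 19)
h(c) = 1/(6 + c) (h(c) = 1/(c + 6) = 1/(6 + c))
U(O, V) = (-4 + O + V)² (U(O, V) = ((-4 + O) + V)² = (-4 + O + V)²)
U(h(-4) + o, -5)/273 = (-4 + (1/(6 - 4) + 19) - 5)²/273 = (-4 + (1/2 + 19) - 5)²*(1/273) = (-4 + (½ + 19) - 5)²*(1/273) = (-4 + 39/2 - 5)²*(1/273) = (21/2)²*(1/273) = (441/4)*(1/273) = 21/52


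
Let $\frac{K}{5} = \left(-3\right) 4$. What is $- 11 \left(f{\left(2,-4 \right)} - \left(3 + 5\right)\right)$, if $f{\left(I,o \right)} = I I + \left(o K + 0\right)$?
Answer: $-2596$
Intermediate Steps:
$K = -60$ ($K = 5 \left(\left(-3\right) 4\right) = 5 \left(-12\right) = -60$)
$f{\left(I,o \right)} = I^{2} - 60 o$ ($f{\left(I,o \right)} = I I + \left(o \left(-60\right) + 0\right) = I^{2} + \left(- 60 o + 0\right) = I^{2} - 60 o$)
$- 11 \left(f{\left(2,-4 \right)} - \left(3 + 5\right)\right) = - 11 \left(\left(2^{2} - -240\right) - \left(3 + 5\right)\right) = - 11 \left(\left(4 + 240\right) - 8\right) = - 11 \left(244 - 8\right) = \left(-11\right) 236 = -2596$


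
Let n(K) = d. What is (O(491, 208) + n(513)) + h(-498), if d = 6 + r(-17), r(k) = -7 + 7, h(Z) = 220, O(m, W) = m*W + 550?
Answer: 102904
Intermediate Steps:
O(m, W) = 550 + W*m (O(m, W) = W*m + 550 = 550 + W*m)
r(k) = 0
d = 6 (d = 6 + 0 = 6)
n(K) = 6
(O(491, 208) + n(513)) + h(-498) = ((550 + 208*491) + 6) + 220 = ((550 + 102128) + 6) + 220 = (102678 + 6) + 220 = 102684 + 220 = 102904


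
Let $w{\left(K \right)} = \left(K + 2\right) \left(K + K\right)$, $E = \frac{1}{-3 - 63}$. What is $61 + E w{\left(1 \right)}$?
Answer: $\frac{670}{11} \approx 60.909$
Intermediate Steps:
$E = - \frac{1}{66}$ ($E = \frac{1}{-66} = - \frac{1}{66} \approx -0.015152$)
$w{\left(K \right)} = 2 K \left(2 + K\right)$ ($w{\left(K \right)} = \left(2 + K\right) 2 K = 2 K \left(2 + K\right)$)
$61 + E w{\left(1 \right)} = 61 - \frac{2 \cdot 1 \left(2 + 1\right)}{66} = 61 - \frac{2 \cdot 1 \cdot 3}{66} = 61 - \frac{1}{11} = \frac{670}{11}$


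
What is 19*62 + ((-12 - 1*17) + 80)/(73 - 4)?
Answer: 27111/23 ≈ 1178.7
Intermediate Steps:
19*62 + ((-12 - 1*17) + 80)/(73 - 4) = 1178 + ((-12 - 17) + 80)/69 = 1178 + (-29 + 80)*(1/69) = 1178 + 51*(1/69) = 1178 + 17/23 = 27111/23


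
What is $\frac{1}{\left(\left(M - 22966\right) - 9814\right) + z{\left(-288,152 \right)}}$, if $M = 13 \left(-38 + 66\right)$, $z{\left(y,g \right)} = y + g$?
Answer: $- \frac{1}{32552} \approx -3.072 \cdot 10^{-5}$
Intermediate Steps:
$z{\left(y,g \right)} = g + y$
$M = 364$ ($M = 13 \cdot 28 = 364$)
$\frac{1}{\left(\left(M - 22966\right) - 9814\right) + z{\left(-288,152 \right)}} = \frac{1}{\left(\left(364 - 22966\right) - 9814\right) + \left(152 - 288\right)} = \frac{1}{\left(-22602 - 9814\right) - 136} = \frac{1}{-32416 - 136} = \frac{1}{-32552} = - \frac{1}{32552}$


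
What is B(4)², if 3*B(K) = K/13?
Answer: 16/1521 ≈ 0.010519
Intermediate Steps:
B(K) = K/39 (B(K) = (K/13)/3 = K/39)
B(4)² = ((1/39)*4)² = (4/39)² = 16/1521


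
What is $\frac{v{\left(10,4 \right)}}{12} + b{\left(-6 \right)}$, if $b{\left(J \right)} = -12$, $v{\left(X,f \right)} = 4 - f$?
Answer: $-12$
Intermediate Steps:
$\frac{v{\left(10,4 \right)}}{12} + b{\left(-6 \right)} = \frac{4 - 4}{12} - 12 = \frac{1}{12} \cdot 0 - 12 = 0 - 12 = -12$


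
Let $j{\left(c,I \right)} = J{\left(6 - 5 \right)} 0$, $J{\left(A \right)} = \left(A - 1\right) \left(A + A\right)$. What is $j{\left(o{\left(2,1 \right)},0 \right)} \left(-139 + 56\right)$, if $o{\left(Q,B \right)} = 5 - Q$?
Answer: $0$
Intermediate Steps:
$J{\left(A \right)} = 2 A \left(-1 + A\right)$ ($J{\left(A \right)} = \left(-1 + A\right) 2 A = 2 A \left(-1 + A\right)$)
$j{\left(c,I \right)} = 0$ ($j{\left(c,I \right)} = 2 \left(6 - 5\right) \left(-1 + \left(6 - 5\right)\right) 0 = 2 \cdot 1 \left(-1 + 1\right) 0 = 2 \cdot 1 \cdot 0 \cdot 0 = 0 \cdot 0 = 0$)
$j{\left(o{\left(2,1 \right)},0 \right)} \left(-139 + 56\right) = 0 \left(-139 + 56\right) = 0 \left(-83\right) = 0$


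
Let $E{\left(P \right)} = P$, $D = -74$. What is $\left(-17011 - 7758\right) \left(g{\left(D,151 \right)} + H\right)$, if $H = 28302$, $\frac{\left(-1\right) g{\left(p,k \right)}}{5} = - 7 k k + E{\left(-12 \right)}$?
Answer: $-20469027293$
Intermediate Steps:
$g{\left(p,k \right)} = 60 + 35 k^{2}$ ($g{\left(p,k \right)} = - 5 \left(- 7 k k - 12\right) = - 5 \left(- 7 k^{2} - 12\right) = - 5 \left(-12 - 7 k^{2}\right) = 60 + 35 k^{2}$)
$\left(-17011 - 7758\right) \left(g{\left(D,151 \right)} + H\right) = \left(-17011 - 7758\right) \left(\left(60 + 35 \cdot 151^{2}\right) + 28302\right) = - 24769 \left(\left(60 + 35 \cdot 22801\right) + 28302\right) = - 24769 \left(\left(60 + 798035\right) + 28302\right) = - 24769 \left(798095 + 28302\right) = \left(-24769\right) 826397 = -20469027293$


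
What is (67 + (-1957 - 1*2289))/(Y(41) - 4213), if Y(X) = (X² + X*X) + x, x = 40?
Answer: 4179/811 ≈ 5.1529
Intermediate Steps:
Y(X) = 40 + 2*X² (Y(X) = (X² + X*X) + 40 = (X² + X²) + 40 = 2*X² + 40 = 40 + 2*X²)
(67 + (-1957 - 1*2289))/(Y(41) - 4213) = (67 + (-1957 - 1*2289))/((40 + 2*41²) - 4213) = (67 + (-1957 - 2289))/((40 + 2*1681) - 4213) = (67 - 4246)/((40 + 3362) - 4213) = -4179/(3402 - 4213) = -4179/(-811) = -4179*(-1/811) = 4179/811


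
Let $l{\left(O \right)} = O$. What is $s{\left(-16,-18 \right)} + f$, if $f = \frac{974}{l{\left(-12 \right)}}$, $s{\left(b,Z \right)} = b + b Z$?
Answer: $\frac{1145}{6} \approx 190.83$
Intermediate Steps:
$s{\left(b,Z \right)} = b + Z b$
$f = - \frac{487}{6}$ ($f = \frac{974}{-12} = 974 \left(- \frac{1}{12}\right) = - \frac{487}{6} \approx -81.167$)
$s{\left(-16,-18 \right)} + f = - 16 \left(1 - 18\right) - \frac{487}{6} = \left(-16\right) \left(-17\right) - \frac{487}{6} = 272 - \frac{487}{6} = \frac{1145}{6}$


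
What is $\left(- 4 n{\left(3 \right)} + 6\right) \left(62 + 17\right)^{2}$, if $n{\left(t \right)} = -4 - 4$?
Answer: $237158$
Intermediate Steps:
$n{\left(t \right)} = -8$ ($n{\left(t \right)} = -4 - 4 = -8$)
$\left(- 4 n{\left(3 \right)} + 6\right) \left(62 + 17\right)^{2} = \left(\left(-4\right) \left(-8\right) + 6\right) \left(62 + 17\right)^{2} = \left(32 + 6\right) 79^{2} = 38 \cdot 6241 = 237158$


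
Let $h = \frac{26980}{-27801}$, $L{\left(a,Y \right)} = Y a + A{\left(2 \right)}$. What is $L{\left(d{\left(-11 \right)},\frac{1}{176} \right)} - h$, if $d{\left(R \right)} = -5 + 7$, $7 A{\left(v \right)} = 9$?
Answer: $\frac{38832679}{17125416} \approx 2.2675$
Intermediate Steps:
$A{\left(v \right)} = \frac{9}{7}$ ($A{\left(v \right)} = \frac{1}{7} \cdot 9 = \frac{9}{7}$)
$d{\left(R \right)} = 2$
$L{\left(a,Y \right)} = \frac{9}{7} + Y a$ ($L{\left(a,Y \right)} = Y a + \frac{9}{7} = \frac{9}{7} + Y a$)
$h = - \frac{26980}{27801}$ ($h = 26980 \left(- \frac{1}{27801}\right) = - \frac{26980}{27801} \approx -0.97047$)
$L{\left(d{\left(-11 \right)},\frac{1}{176} \right)} - h = \left(\frac{9}{7} + \frac{1}{176} \cdot 2\right) - - \frac{26980}{27801} = \left(\frac{9}{7} + \frac{1}{176} \cdot 2\right) + \frac{26980}{27801} = \left(\frac{9}{7} + \frac{1}{88}\right) + \frac{26980}{27801} = \frac{799}{616} + \frac{26980}{27801} = \frac{38832679}{17125416}$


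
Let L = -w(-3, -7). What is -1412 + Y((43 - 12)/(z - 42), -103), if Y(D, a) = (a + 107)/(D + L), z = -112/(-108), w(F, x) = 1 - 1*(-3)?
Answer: -7432956/5261 ≈ -1412.8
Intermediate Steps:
w(F, x) = 4 (w(F, x) = 1 + 3 = 4)
z = 28/27 (z = -112*(-1/108) = 28/27 ≈ 1.0370)
L = -4 (L = -1*4 = -4)
Y(D, a) = (107 + a)/(-4 + D) (Y(D, a) = (a + 107)/(D - 4) = (107 + a)/(-4 + D))
-1412 + Y((43 - 12)/(z - 42), -103) = -1412 + (107 - 103)/(-4 + (43 - 12)/(28/27 - 42)) = -1412 + 4/(-4 + 31/(-1106/27)) = -1412 + 4/(-4 + 31*(-27/1106)) = -1412 + 4/(-4 - 837/1106) = -1412 + 4/(-5261/1106) = -1412 - 1106/5261*4 = -1412 - 4424/5261 = -7432956/5261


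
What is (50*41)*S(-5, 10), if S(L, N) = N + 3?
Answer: 26650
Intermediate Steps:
S(L, N) = 3 + N
(50*41)*S(-5, 10) = (50*41)*(3 + 10) = 2050*13 = 26650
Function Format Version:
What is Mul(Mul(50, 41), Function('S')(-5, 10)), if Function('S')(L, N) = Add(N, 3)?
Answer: 26650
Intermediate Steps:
Function('S')(L, N) = Add(3, N)
Mul(Mul(50, 41), Function('S')(-5, 10)) = Mul(Mul(50, 41), Add(3, 10)) = Mul(2050, 13) = 26650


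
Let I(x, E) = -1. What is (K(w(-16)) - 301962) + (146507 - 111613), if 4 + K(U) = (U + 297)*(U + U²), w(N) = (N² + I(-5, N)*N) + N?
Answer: 36115904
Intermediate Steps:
w(N) = N² (w(N) = (N² - N) + N = N²)
K(U) = -4 + (297 + U)*(U + U²) (K(U) = -4 + (U + 297)*(U + U²) = -4 + (297 + U)*(U + U²))
(K(w(-16)) - 301962) + (146507 - 111613) = ((-4 + ((-16)²)³ + 297*(-16)² + 298*((-16)²)²) - 301962) + (146507 - 111613) = ((-4 + 256³ + 297*256 + 298*256²) - 301962) + 34894 = ((-4 + 16777216 + 76032 + 298*65536) - 301962) + 34894 = ((-4 + 16777216 + 76032 + 19529728) - 301962) + 34894 = (36382972 - 301962) + 34894 = 36081010 + 34894 = 36115904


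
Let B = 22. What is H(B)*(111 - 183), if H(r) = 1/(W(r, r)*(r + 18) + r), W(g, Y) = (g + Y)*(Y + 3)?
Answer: -12/7337 ≈ -0.0016355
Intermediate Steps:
W(g, Y) = (3 + Y)*(Y + g) (W(g, Y) = (Y + g)*(3 + Y) = (3 + Y)*(Y + g))
H(r) = 1/(r + (18 + r)*(2*r² + 6*r)) (H(r) = 1/((r² + 3*r + 3*r + r*r)*(r + 18) + r) = 1/((r² + 3*r + 3*r + r²)*(18 + r) + r) = 1/((2*r² + 6*r)*(18 + r) + r) = 1/((18 + r)*(2*r² + 6*r) + r) = 1/(r + (18 + r)*(2*r² + 6*r)))
H(B)*(111 - 183) = (1/(22*(109 + 2*22² + 42*22)))*(111 - 183) = (1/(22*(109 + 2*484 + 924)))*(-72) = (1/(22*(109 + 968 + 924)))*(-72) = ((1/22)/2001)*(-72) = ((1/22)*(1/2001))*(-72) = (1/44022)*(-72) = -12/7337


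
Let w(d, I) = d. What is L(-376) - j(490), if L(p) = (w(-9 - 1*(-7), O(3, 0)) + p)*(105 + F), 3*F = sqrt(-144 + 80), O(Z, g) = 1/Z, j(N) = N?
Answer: -40180 - 1008*I ≈ -40180.0 - 1008.0*I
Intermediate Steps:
O(Z, g) = 1/Z
F = 8*I/3 (F = sqrt(-144 + 80)/3 = sqrt(-64)/3 = (8*I)/3 = 8*I/3 ≈ 2.6667*I)
L(p) = (-2 + p)*(105 + 8*I/3) (L(p) = ((-9 - 1*(-7)) + p)*(105 + 8*I/3) = ((-9 + 7) + p)*(105 + 8*I/3) = (-2 + p)*(105 + 8*I/3))
L(-376) - j(490) = (-210 - 16*I/3 + (1/3)*(-376)*(315 + 8*I)) - 1*490 = (-210 - 16*I/3 + (-39480 - 3008*I/3)) - 490 = (-39690 - 1008*I) - 490 = -40180 - 1008*I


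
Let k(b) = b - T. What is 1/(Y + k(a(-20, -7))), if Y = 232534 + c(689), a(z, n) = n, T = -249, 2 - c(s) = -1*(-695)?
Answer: 1/232083 ≈ 4.3088e-6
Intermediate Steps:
c(s) = -693 (c(s) = 2 - (-1)*(-695) = 2 - 1*695 = 2 - 695 = -693)
Y = 231841 (Y = 232534 - 693 = 231841)
k(b) = 249 + b (k(b) = b - 1*(-249) = b + 249 = 249 + b)
1/(Y + k(a(-20, -7))) = 1/(231841 + (249 - 7)) = 1/(231841 + 242) = 1/232083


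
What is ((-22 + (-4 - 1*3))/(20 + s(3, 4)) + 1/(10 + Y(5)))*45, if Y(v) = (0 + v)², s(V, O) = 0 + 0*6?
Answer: -1791/28 ≈ -63.964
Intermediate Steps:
s(V, O) = 0 (s(V, O) = 0 + 0 = 0)
Y(v) = v²
((-22 + (-4 - 1*3))/(20 + s(3, 4)) + 1/(10 + Y(5)))*45 = ((-22 + (-4 - 1*3))/(20 + 0) + 1/(10 + 5²))*45 = ((-22 + (-4 - 3))/20 + 1/(10 + 25))*45 = ((-22 - 7)*(1/20) + 1/35)*45 = (-29*1/20 + 1/35)*45 = (-29/20 + 1/35)*45 = -199/140*45 = -1791/28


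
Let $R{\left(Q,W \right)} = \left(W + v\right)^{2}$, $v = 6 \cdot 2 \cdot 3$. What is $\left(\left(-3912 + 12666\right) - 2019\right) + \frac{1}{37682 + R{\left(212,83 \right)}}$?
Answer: $\frac{349162606}{51843} \approx 6735.0$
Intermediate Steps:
$v = 36$ ($v = 12 \cdot 3 = 36$)
$R{\left(Q,W \right)} = \left(36 + W\right)^{2}$ ($R{\left(Q,W \right)} = \left(W + 36\right)^{2} = \left(36 + W\right)^{2}$)
$\left(\left(-3912 + 12666\right) - 2019\right) + \frac{1}{37682 + R{\left(212,83 \right)}} = \left(\left(-3912 + 12666\right) - 2019\right) + \frac{1}{37682 + \left(36 + 83\right)^{2}} = \left(8754 - 2019\right) + \frac{1}{37682 + 119^{2}} = 6735 + \frac{1}{37682 + 14161} = 6735 + \frac{1}{51843} = \frac{349162606}{51843}$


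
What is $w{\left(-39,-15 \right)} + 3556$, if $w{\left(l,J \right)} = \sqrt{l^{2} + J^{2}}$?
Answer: $3556 + 3 \sqrt{194} \approx 3597.8$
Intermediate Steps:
$w{\left(l,J \right)} = \sqrt{J^{2} + l^{2}}$
$w{\left(-39,-15 \right)} + 3556 = \sqrt{\left(-15\right)^{2} + \left(-39\right)^{2}} + 3556 = \sqrt{225 + 1521} + 3556 = \sqrt{1746} + 3556 = 3 \sqrt{194} + 3556 = 3556 + 3 \sqrt{194}$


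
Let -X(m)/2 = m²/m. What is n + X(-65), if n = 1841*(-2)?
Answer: -3552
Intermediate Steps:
n = -3682
X(m) = -2*m (X(m) = -2*m²/m = -2*m)
n + X(-65) = -3682 - 2*(-65) = -3682 + 130 = -3552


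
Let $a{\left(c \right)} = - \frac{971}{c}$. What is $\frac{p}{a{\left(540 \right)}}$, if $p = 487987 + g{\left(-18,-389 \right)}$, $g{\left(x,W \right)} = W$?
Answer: $- \frac{263302920}{971} \approx -2.7117 \cdot 10^{5}$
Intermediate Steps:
$p = 487598$ ($p = 487987 - 389 = 487598$)
$\frac{p}{a{\left(540 \right)}} = \frac{487598}{\left(-971\right) \frac{1}{540}} = \frac{487598}{- \frac{971}{540}} = 487598 \left(- \frac{540}{971}\right) = - \frac{263302920}{971}$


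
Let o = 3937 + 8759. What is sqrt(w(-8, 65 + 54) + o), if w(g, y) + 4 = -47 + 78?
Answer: sqrt(12723) ≈ 112.80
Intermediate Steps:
w(g, y) = 27 (w(g, y) = -4 + (-47 + 78) = -4 + 31 = 27)
o = 12696
sqrt(w(-8, 65 + 54) + o) = sqrt(27 + 12696) = sqrt(12723)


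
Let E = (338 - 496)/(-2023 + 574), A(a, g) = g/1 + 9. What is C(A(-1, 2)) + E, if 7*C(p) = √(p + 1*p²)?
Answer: 158/1449 + 2*√33/7 ≈ 1.7503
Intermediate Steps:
A(a, g) = 9 + g (A(a, g) = 1*g + 9 = g + 9 = 9 + g)
C(p) = √(p + p²)/7 (C(p) = √(p + 1*p²)/7 = √(p + p²)/7)
E = 158/1449 (E = -158/(-1449) = -158*(-1/1449) = 158/1449 ≈ 0.10904)
C(A(-1, 2)) + E = √((9 + 2)*(1 + (9 + 2)))/7 + 158/1449 = √(11*(1 + 11))/7 + 158/1449 = √(11*12)/7 + 158/1449 = √132/7 + 158/1449 = (2*√33)/7 + 158/1449 = 2*√33/7 + 158/1449 = 158/1449 + 2*√33/7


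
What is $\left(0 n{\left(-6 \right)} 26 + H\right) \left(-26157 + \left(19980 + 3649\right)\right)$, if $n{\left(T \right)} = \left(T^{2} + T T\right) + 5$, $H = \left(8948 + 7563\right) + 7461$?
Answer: $-60601216$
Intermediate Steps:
$H = 23972$ ($H = 16511 + 7461 = 23972$)
$n{\left(T \right)} = 5 + 2 T^{2}$ ($n{\left(T \right)} = \left(T^{2} + T^{2}\right) + 5 = 2 T^{2} + 5 = 5 + 2 T^{2}$)
$\left(0 n{\left(-6 \right)} 26 + H\right) \left(-26157 + \left(19980 + 3649\right)\right) = \left(0 \left(5 + 2 \left(-6\right)^{2}\right) 26 + 23972\right) \left(-26157 + \left(19980 + 3649\right)\right) = \left(0 \left(5 + 2 \cdot 36\right) 26 + 23972\right) \left(-26157 + 23629\right) = \left(0 \left(5 + 72\right) 26 + 23972\right) \left(-2528\right) = \left(0 \cdot 77 \cdot 26 + 23972\right) \left(-2528\right) = \left(0 \cdot 26 + 23972\right) \left(-2528\right) = \left(0 + 23972\right) \left(-2528\right) = 23972 \left(-2528\right) = -60601216$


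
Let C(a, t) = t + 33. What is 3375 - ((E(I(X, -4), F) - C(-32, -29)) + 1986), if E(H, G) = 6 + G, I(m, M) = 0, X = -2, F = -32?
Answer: 1419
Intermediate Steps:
C(a, t) = 33 + t
3375 - ((E(I(X, -4), F) - C(-32, -29)) + 1986) = 3375 - (((6 - 32) - (33 - 29)) + 1986) = 3375 - ((-26 - 1*4) + 1986) = 3375 - ((-26 - 4) + 1986) = 3375 - (-30 + 1986) = 3375 - 1*1956 = 3375 - 1956 = 1419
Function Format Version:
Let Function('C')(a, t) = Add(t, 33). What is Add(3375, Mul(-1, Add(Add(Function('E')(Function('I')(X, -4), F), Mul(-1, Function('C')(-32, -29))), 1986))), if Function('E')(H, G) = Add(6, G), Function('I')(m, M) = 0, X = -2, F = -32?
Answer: 1419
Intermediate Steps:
Function('C')(a, t) = Add(33, t)
Add(3375, Mul(-1, Add(Add(Function('E')(Function('I')(X, -4), F), Mul(-1, Function('C')(-32, -29))), 1986))) = Add(3375, Mul(-1, Add(Add(Add(6, -32), Mul(-1, Add(33, -29))), 1986))) = Add(3375, Mul(-1, Add(Add(-26, Mul(-1, 4)), 1986))) = Add(3375, Mul(-1, Add(Add(-26, -4), 1986))) = Add(3375, Mul(-1, Add(-30, 1986))) = Add(3375, Mul(-1, 1956)) = Add(3375, -1956) = 1419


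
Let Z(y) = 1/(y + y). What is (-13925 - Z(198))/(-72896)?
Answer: 82303/430848 ≈ 0.19103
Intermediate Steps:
Z(y) = 1/(2*y)
(-13925 - Z(198))/(-72896) = (-13925 - 1/(2*198))/(-72896) = (-13925 - 1/(2*198))*(-1/72896) = (-13925 - 1*1/396)*(-1/72896) = (-13925 - 1/396)*(-1/72896) = -5514301/396*(-1/72896) = 82303/430848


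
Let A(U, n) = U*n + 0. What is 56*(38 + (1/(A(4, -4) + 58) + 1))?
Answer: 6556/3 ≈ 2185.3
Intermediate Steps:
A(U, n) = U*n
56*(38 + (1/(A(4, -4) + 58) + 1)) = 56*(38 + (1/(4*(-4) + 58) + 1)) = 56*(38 + (1/(-16 + 58) + 1)) = 56*(38 + (1/42 + 1)) = 56*(38 + 43/42) = 56*(1639/42) = 6556/3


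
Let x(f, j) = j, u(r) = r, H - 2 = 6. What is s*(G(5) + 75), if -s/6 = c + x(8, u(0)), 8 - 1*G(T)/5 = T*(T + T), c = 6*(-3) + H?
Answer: -8100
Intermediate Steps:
H = 8 (H = 2 + 6 = 8)
c = -10 (c = 6*(-3) + 8 = -18 + 8 = -10)
G(T) = 40 - 10*T² (G(T) = 40 - 5*T*(T + T) = 40 - 5*T*2*T = 40 - 10*T²)
s = 60 (s = -6*(-10 + 0) = -6*(-10) = 60)
s*(G(5) + 75) = 60*((40 - 10*5²) + 75) = 60*((40 - 10*25) + 75) = 60*((40 - 250) + 75) = 60*(-210 + 75) = 60*(-135) = -8100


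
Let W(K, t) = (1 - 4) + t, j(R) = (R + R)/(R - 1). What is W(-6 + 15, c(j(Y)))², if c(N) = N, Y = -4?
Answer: 49/25 ≈ 1.9600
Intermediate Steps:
j(R) = 2*R/(-1 + R) (j(R) = (2*R)/(-1 + R) = 2*R/(-1 + R))
W(K, t) = -3 + t
W(-6 + 15, c(j(Y)))² = (-3 + 2*(-4)/(-1 - 4))² = (-3 + 2*(-4)/(-5))² = (-3 + 2*(-4)*(-⅕))² = (-3 + 8/5)² = (-7/5)² = 49/25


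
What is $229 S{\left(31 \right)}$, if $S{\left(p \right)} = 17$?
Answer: $3893$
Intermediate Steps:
$229 S{\left(31 \right)} = 229 \cdot 17 = 3893$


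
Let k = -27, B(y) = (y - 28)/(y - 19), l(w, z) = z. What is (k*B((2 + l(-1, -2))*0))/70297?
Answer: -756/1335643 ≈ -0.00056602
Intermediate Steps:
B(y) = (-28 + y)/(-19 + y)
(k*B((2 + l(-1, -2))*0))/70297 = -27*(-28 + (2 - 2)*0)/(-19 + (2 - 2)*0)/70297 = -27*(-28 + 0*0)/(-19 + 0*0)*(1/70297) = -27*(-28 + 0)/(-19 + 0)*(1/70297) = -27*(-28)/(-19)*(1/70297) = -(-27)*(-28)/19*(1/70297) = -27*28/19*(1/70297) = -756/19*1/70297 = -756/1335643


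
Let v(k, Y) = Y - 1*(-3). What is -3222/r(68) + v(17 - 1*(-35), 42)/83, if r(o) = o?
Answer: -132183/2822 ≈ -46.840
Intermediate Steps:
v(k, Y) = 3 + Y (v(k, Y) = Y + 3 = 3 + Y)
-3222/r(68) + v(17 - 1*(-35), 42)/83 = -3222/68 + (3 + 42)/83 = -3222*1/68 + 45*(1/83) = -1611/34 + 45/83 = -132183/2822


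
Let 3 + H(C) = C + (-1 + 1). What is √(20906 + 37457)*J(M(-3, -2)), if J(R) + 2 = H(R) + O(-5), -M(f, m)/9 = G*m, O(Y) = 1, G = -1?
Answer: -22*√58363 ≈ -5314.9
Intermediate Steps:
H(C) = -3 + C (H(C) = -3 + (C + (-1 + 1)) = -3 + (C + 0) = -3 + C)
M(f, m) = 9*m (M(f, m) = -(-9)*m = 9*m)
J(R) = -4 + R (J(R) = -2 + ((-3 + R) + 1) = -2 + (-2 + R) = -4 + R)
√(20906 + 37457)*J(M(-3, -2)) = √(20906 + 37457)*(-4 + 9*(-2)) = √58363*(-4 - 18) = √58363*(-22) = -22*√58363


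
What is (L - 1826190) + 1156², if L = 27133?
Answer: -462721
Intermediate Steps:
(L - 1826190) + 1156² = (27133 - 1826190) + 1156² = -1799057 + 1336336 = -462721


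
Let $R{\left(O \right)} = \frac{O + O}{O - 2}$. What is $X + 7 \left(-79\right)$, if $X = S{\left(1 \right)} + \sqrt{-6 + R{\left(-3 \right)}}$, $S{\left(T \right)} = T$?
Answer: $-552 + \frac{2 i \sqrt{30}}{5} \approx -552.0 + 2.1909 i$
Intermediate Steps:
$R{\left(O \right)} = \frac{2 O}{-2 + O}$
$X = 1 + \frac{2 i \sqrt{30}}{5}$ ($X = 1 + \sqrt{-6 + 2 \left(-3\right) \frac{1}{-2 - 3}} = 1 + \sqrt{-6 + 2 \left(-3\right) \frac{1}{-5}} = 1 + \sqrt{-6 + 2 \left(-3\right) \left(- \frac{1}{5}\right)} = 1 + \sqrt{-6 + \frac{6}{5}} = 1 + \sqrt{- \frac{24}{5}} = 1 + \frac{2 i \sqrt{30}}{5} \approx 1.0 + 2.1909 i$)
$X + 7 \left(-79\right) = \left(1 + \frac{2 i \sqrt{30}}{5}\right) + 7 \left(-79\right) = \left(1 + \frac{2 i \sqrt{30}}{5}\right) - 553 = -552 + \frac{2 i \sqrt{30}}{5}$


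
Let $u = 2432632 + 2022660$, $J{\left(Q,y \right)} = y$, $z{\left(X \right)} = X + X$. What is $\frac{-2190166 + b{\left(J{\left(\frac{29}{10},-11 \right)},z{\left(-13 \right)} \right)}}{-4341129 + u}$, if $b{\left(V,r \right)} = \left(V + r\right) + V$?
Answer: $- \frac{2190214}{114163} \approx -19.185$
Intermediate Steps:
$z{\left(X \right)} = 2 X$
$b{\left(V,r \right)} = r + 2 V$
$u = 4455292$
$\frac{-2190166 + b{\left(J{\left(\frac{29}{10},-11 \right)},z{\left(-13 \right)} \right)}}{-4341129 + u} = \frac{-2190166 + \left(2 \left(-13\right) + 2 \left(-11\right)\right)}{-4341129 + 4455292} = \frac{-2190166 - 48}{114163} = \left(-2190166 - 48\right) \frac{1}{114163} = \left(-2190214\right) \frac{1}{114163} = - \frac{2190214}{114163}$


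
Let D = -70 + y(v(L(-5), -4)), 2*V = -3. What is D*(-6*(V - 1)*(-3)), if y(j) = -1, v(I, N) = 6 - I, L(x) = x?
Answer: 3195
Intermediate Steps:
V = -3/2 (V = (½)*(-3) = -3/2 ≈ -1.5000)
D = -71 (D = -70 - 1 = -71)
D*(-6*(V - 1)*(-3)) = -(-426)*(-3/2 - 1)*(-3) = -(-426)*(-5/2*(-3)) = -(-426)*15/2 = -71*(-45) = 3195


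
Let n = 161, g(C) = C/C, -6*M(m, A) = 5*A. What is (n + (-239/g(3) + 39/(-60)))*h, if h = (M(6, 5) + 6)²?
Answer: -190333/720 ≈ -264.35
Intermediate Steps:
M(m, A) = -5*A/6
g(C) = 1
h = 121/36 (h = (-⅚*5 + 6)² = (-25/6 + 6)² = (11/6)² = 121/36 ≈ 3.3611)
(n + (-239/g(3) + 39/(-60)))*h = (161 + (-239/1 + 39/(-60)))*(121/36) = (161 + (-239*1 + 39*(-1/60)))*(121/36) = (161 + (-239 - 13/20))*(121/36) = (161 - 4793/20)*(121/36) = -1573/20*121/36 = -190333/720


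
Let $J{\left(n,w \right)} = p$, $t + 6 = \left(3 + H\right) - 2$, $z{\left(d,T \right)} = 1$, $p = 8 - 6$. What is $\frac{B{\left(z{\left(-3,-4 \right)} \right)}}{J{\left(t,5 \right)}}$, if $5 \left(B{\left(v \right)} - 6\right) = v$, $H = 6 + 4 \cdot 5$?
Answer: $\frac{31}{10} \approx 3.1$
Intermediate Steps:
$H = 26$ ($H = 6 + 20 = 26$)
$p = 2$
$t = 21$ ($t = -6 + \left(\left(3 + 26\right) - 2\right) = -6 + \left(29 - 2\right) = -6 + 27 = 21$)
$J{\left(n,w \right)} = 2$
$B{\left(v \right)} = 6 + \frac{v}{5}$
$\frac{B{\left(z{\left(-3,-4 \right)} \right)}}{J{\left(t,5 \right)}} = \frac{6 + \frac{1}{5} \cdot 1}{2} = \left(6 + \frac{1}{5}\right) \frac{1}{2} = \frac{31}{5} \cdot \frac{1}{2} = \frac{31}{10}$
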